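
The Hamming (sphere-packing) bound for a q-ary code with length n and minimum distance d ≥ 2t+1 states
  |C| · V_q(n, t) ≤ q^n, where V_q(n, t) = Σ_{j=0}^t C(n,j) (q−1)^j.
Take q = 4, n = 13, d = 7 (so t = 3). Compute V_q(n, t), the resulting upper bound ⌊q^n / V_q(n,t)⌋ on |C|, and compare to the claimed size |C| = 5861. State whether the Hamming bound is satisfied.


V_q(n, t) = 8464, q^n = 67108864, Hamming bound = 7928, |C| = 5861 ≤ bound (satisfied).

Step 1: Compute V_q(n, t) = Σ_{j=0}^3 C(n, j) (q−1)^j.
  j = 0: C(13,0)·(3)^0 = 1·1 = 1.
  j = 1: C(13,1)·(3)^1 = 13·3 = 39.
  j = 2: C(13,2)·(3)^2 = 78·9 = 702.
  j = 3: C(13,3)·(3)^3 = 286·27 = 7722.
  V_q(n, t) = 1 + 39 + 702 + 7722 = 8464.
Step 2: q^n = 4^13 = 67108864.
Step 3: Hamming bound ⌊q^n / V_q(n,t)⌋ = ⌊67108864/8464⌋ = 7928.
Step 4: Compare |C| = 5861 to 7928: satisfied.
The claimed |C| lies below the Hamming bound.


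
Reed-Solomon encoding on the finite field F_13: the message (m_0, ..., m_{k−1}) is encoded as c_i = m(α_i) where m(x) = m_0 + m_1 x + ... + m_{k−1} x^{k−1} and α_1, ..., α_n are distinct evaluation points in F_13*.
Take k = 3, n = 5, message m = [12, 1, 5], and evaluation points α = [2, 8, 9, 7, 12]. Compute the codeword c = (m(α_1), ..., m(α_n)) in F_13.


c = [8, 2, 10, 4, 3]

Message polynomial: m(x) = 12 + 1·x + 5·x^2 (mod 13).
For each evaluation point α_i, compute m(α_i) mod 13:
  α_1 = 2: Horner steps 5 → 11 → 8, so m(2) = 8.
  α_2 = 8: Horner steps 5 → 2 → 2, so m(8) = 2.
  α_3 = 9: Horner steps 5 → 7 → 10, so m(9) = 10.
  α_4 = 7: Horner steps 5 → 10 → 4, so m(7) = 4.
  α_5 = 12: Horner steps 5 → 9 → 3, so m(12) = 3.
Codeword c = [8, 2, 10, 4, 3] ∈ F_13^5.


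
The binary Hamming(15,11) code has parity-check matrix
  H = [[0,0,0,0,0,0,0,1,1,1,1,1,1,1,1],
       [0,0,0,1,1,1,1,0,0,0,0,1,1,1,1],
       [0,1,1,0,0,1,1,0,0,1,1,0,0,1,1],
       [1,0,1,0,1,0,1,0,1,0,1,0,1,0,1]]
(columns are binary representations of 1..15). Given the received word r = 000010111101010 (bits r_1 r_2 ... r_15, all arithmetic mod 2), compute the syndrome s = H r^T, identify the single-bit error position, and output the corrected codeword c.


s = (1, 0, 1, 1)^T, error position = 11, corrected codeword c = 000010111111010

Compute s = H r^T mod 2 one row at a time:
  s_1 = 1 + 1 + 1 + 0 + 1 + 0 + 1 + 0 = 5 ≡ 1 (mod 2).
  s_2 = 0 + 1 + 0 + 1 + 1 + 0 + 1 + 0 = 4 ≡ 0 (mod 2).
  s_3 = 0 + 0 + 0 + 1 + 1 + 0 + 1 + 0 = 3 ≡ 1 (mod 2).
  s_4 = 0 + 0 + 1 + 1 + 1 + 0 + 0 + 0 = 3 ≡ 1 (mod 2).
s = (1, 0, 1, 1)^T — this equals column 11 of H (binary 1011), so error is at position 11.
Correct: flip bit 11 of r = 000010111101010 to get c = 000010111111010.


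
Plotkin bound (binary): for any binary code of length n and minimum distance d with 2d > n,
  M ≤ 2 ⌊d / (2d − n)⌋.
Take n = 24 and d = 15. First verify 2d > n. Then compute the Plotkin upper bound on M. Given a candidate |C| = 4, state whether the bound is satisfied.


Plotkin bound M ≤ 4; given |C| = 4 ≤ bound (satisfied).

Check applicability: 2d = 30, n = 24.
2d − n = 6 > 0, so Plotkin applies.
Compute d/(2d−n) = 15/6 ≈ 2.5000.
⌊d/(2d−n)⌋ = 2.
Plotkin bound: M ≤ 2·2 = 4.
Given |C| = 4, check: satisfied.
This |C| is at the Plotkin bound.


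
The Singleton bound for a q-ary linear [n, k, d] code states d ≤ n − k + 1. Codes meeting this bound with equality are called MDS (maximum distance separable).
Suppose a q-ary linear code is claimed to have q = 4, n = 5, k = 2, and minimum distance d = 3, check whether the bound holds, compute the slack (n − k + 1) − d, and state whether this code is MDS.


Singleton RHS = n − k + 1 = 4, slack = 1, bound satisfied, not MDS.

Singleton bound: d ≤ n − k + 1.
Here n = 5, k = 2, so n − k + 1 = 4.
Given d = 3, check d ≤ 4: YES.
Slack = (n − k + 1) − d = 1.
The code is NOT MDS (slack = 1 > 0).
Description: the claimed parameters are [5, 2, 3]_4; such a code would be non-MDS.


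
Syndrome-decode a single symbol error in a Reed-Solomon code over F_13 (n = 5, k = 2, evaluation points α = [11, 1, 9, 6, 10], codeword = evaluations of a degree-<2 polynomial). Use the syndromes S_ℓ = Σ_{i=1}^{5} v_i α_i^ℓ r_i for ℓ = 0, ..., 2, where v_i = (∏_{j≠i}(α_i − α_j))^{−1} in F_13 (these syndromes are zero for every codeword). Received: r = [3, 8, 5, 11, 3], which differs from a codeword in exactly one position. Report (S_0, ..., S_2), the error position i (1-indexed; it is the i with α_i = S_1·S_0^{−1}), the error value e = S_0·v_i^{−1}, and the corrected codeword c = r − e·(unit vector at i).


S = (6, 1, 11), error at position 1, error magnitude e = 2, c = [1, 8, 5, 11, 3].

Step 1: column multipliers v_i = (∏_{j≠i}(α_i − α_j))^{−1} mod 13.
  i = 1 (α = 11): (11−1)(11−9)(11−6)(11−10) = 10·2·5·1 = 100 ≡ 9, so v_1 = 9^{−1} = 3 (mod 13).
  i = 2 (α = 1): (1−11)(1−9)(1−6)(1−10) = (−10)·(−8)·(−5)·(−9) = 3600 ≡ 12, so v_2 = 12^{−1} = 12 (mod 13).
  i = 3 (α = 9): (9−11)(9−1)(9−6)(9−10) = (−2)·8·3·(−1) = 48 ≡ 9, so v_3 = 9^{−1} = 3 (mod 13).
  i = 4 (α = 6): (6−11)(6−1)(6−9)(6−10) = (−5)·5·(−3)·(−4) = −300 ≡ 12, so v_4 = 12^{−1} = 12 (mod 13).
  i = 5 (α = 10): (10−11)(10−1)(10−9)(10−6) = (−1)·9·1·4 = −36 ≡ 3, so v_5 = 3^{−1} = 9 (mod 13).
  v = [3, 12, 3, 12, 9].
Step 2: syndromes of r = [3, 8, 5, 11, 3] (all sums mod 13).
  S_0 = Σ v_i r_i = 3·3 + 12·8 + 3·5 + 12·11 + 9·3 = 279 ≡ 6.
  S_1 = Σ v_i α_i r_i = 3·11·3 + 12·1·8 + 3·9·5 + 12·6·11 + 9·10·3 = 1392 ≡ 1.
  α_i^2 mod 13 = [4, 1, 3, 10, 9].
  S_2 = Σ v_i α_i^2 r_i = 3·4·3 + 12·1·8 + 3·3·5 + 12·10·11 + 9·9·3 = 1740 ≡ 11.
  S = (6, 1, 11) ≠ 0, so r is not a codeword (an error is present).
Step 3: locate the error. For a single error e at position i, S_ℓ = v_i·e·α_i^ℓ, so α_err = S_1/S_0.
  S_0^{−1} = 6^{−1} = 11 (mod 13), so α_err = 1·11 = 11 ≡ 11 = α_1. Error position i = 1.
  Consistency check: S_2/S_1 = 11·1 = 11 ≡ 11 = α_err ✓ (single-error assumption holds).
Step 4: error magnitude e = S_0/v_1 = S_0·∏_{j≠1}(α_1 − α_j) = 6·9 = 54 ≡ 2 (mod 13).
Step 5: correct position 1: c_1 = r_1 − e = 3 − 2 ≡ 1 (mod 13). Hence c = [1, 8, 5, 11, 3].
  Check: interpolating c through the α_i gives m(x) = 10 + 11·x (degree < 2) with m(α_i) = c_i for every i, so c is indeed a codeword.


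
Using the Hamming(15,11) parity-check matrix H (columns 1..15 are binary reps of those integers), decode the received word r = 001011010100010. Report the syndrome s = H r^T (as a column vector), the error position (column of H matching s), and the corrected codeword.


s = (1, 1, 0, 0)^T, error position = 12, corrected codeword c = 001011010101010

Compute s = H r^T mod 2 one row at a time:
  s_1 = 1 + 0 + 1 + 0 + 0 + 0 + 1 + 0 = 3 ≡ 1 (mod 2).
  s_2 = 0 + 1 + 1 + 0 + 0 + 0 + 1 + 0 = 3 ≡ 1 (mod 2).
  s_3 = 0 + 1 + 1 + 0 + 1 + 0 + 1 + 0 = 4 ≡ 0 (mod 2).
  s_4 = 0 + 1 + 1 + 0 + 0 + 0 + 0 + 0 = 2 ≡ 0 (mod 2).
s = (1, 1, 0, 0)^T — this equals column 12 of H (binary 1100), so error is at position 12.
Correct: flip bit 12 of r = 001011010100010 to get c = 001011010101010.


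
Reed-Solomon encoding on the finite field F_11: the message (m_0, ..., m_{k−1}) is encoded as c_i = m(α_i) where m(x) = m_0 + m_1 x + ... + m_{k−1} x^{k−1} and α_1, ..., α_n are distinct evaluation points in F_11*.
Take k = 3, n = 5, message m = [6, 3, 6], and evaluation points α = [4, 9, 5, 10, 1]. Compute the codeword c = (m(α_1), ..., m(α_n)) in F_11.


c = [4, 2, 6, 9, 4]

Message polynomial: m(x) = 6 + 3·x + 6·x^2 (mod 11).
For each evaluation point α_i, compute m(α_i) mod 11:
  α_1 = 4: Horner steps 6 → 5 → 4, so m(4) = 4.
  α_2 = 9: Horner steps 6 → 2 → 2, so m(9) = 2.
  α_3 = 5: Horner steps 6 → 0 → 6, so m(5) = 6.
  α_4 = 10: Horner steps 6 → 8 → 9, so m(10) = 9.
  α_5 = 1: Horner steps 6 → 9 → 4, so m(1) = 4.
Codeword c = [4, 2, 6, 9, 4] ∈ F_11^5.


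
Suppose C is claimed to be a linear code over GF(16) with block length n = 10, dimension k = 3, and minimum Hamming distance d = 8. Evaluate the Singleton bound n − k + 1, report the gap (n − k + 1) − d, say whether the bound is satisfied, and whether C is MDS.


Singleton RHS = n − k + 1 = 8, slack = 0, bound satisfied, MDS.

Singleton bound: d ≤ n − k + 1.
Here n = 10, k = 3, so n − k + 1 = 8.
Given d = 8, check d ≤ 8: YES.
Slack = (n − k + 1) − d = 0.
The code is MDS (slack = 0).
Description: the claimed parameters are [10, 3, 8]_16; such a code would be MDS (meets Singleton bound).


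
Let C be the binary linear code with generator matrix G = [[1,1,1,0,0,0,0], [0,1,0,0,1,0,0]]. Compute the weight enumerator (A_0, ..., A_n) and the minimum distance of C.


Weight distribution: A_0 = 1, A_2 = 1, A_3 = 2. Minimum distance d = 2.

Enumerate all 2^2 = 4 messages m ∈ F_2^2.
For each, compute codeword c = mG in F_2^7, then tally its weight.
  m = 00 → c = 0000000, weight = 0.
  m = 10 → c = 1110000, weight = 3.
  m = 01 → c = 0100100, weight = 2.
  m = 11 → c = 1010100, weight = 3.
Tally weights:
  weight 0: 1 codewords.
  weight 2: 1 codewords.
  weight 3: 2 codewords.
Minimum distance d = smallest w > 0 with A_w > 0 = 2.
Sanity: Σ A_w = 4 = 2^2 = 4 ✓.


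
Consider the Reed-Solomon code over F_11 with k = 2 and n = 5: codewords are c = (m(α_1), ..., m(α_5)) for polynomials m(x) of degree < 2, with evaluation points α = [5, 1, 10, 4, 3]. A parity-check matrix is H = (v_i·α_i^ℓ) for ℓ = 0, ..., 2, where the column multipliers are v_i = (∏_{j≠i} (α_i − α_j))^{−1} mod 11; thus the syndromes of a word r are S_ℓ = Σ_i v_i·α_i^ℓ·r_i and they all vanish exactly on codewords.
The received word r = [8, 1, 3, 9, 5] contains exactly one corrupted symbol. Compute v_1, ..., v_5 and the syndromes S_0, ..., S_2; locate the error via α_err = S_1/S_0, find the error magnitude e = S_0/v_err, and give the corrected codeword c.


S = (10, 8, 2), error at position 5, error magnitude e = 6, c = [8, 1, 3, 9, 10].

Step 1: column multipliers v_i = (∏_{j≠i}(α_i − α_j))^{−1} mod 11.
  i = 1 (α = 5): (5−1)(5−10)(5−4)(5−3) = 4·(−5)·1·2 = −40 ≡ 4, so v_1 = 4^{−1} = 3 (mod 11).
  i = 2 (α = 1): (1−5)(1−10)(1−4)(1−3) = (−4)·(−9)·(−3)·(−2) = 216 ≡ 7, so v_2 = 7^{−1} = 8 (mod 11).
  i = 3 (α = 10): (10−5)(10−1)(10−4)(10−3) = 5·9·6·7 = 1890 ≡ 9, so v_3 = 9^{−1} = 5 (mod 11).
  i = 4 (α = 4): (4−5)(4−1)(4−10)(4−3) = (−1)·3·(−6)·1 = 18 ≡ 7, so v_4 = 7^{−1} = 8 (mod 11).
  i = 5 (α = 3): (3−5)(3−1)(3−10)(3−4) = (−2)·2·(−7)·(−1) = −28 ≡ 5, so v_5 = 5^{−1} = 9 (mod 11).
  v = [3, 8, 5, 8, 9].
Step 2: syndromes of r = [8, 1, 3, 9, 5] (all sums mod 11).
  S_0 = Σ v_i r_i = 3·8 + 8·1 + 5·3 + 8·9 + 9·5 = 164 ≡ 10.
  S_1 = Σ v_i α_i r_i = 3·5·8 + 8·1·1 + 5·10·3 + 8·4·9 + 9·3·5 = 701 ≡ 8.
  α_i^2 mod 11 = [3, 1, 1, 5, 9].
  S_2 = Σ v_i α_i^2 r_i = 3·3·8 + 8·1·1 + 5·1·3 + 8·5·9 + 9·9·5 = 860 ≡ 2.
  S = (10, 8, 2) ≠ 0, so r is not a codeword (an error is present).
Step 3: locate the error. For a single error e at position i, S_ℓ = v_i·e·α_i^ℓ, so α_err = S_1/S_0.
  S_0^{−1} = 10^{−1} = 10 (mod 11), so α_err = 8·10 = 80 ≡ 3 = α_5. Error position i = 5.
  Consistency check: S_2/S_1 = 2·7 = 14 ≡ 3 = α_err ✓ (single-error assumption holds).
Step 4: error magnitude e = S_0/v_5 = S_0·∏_{j≠5}(α_5 − α_j) = 10·5 = 50 ≡ 6 (mod 11).
Step 5: correct position 5: c_5 = r_5 − e = 5 − 6 ≡ 10 (mod 11). Hence c = [8, 1, 3, 9, 10].
  Check: interpolating c through the α_i gives m(x) = 2 + 10·x (degree < 2) with m(α_i) = c_i for every i, so c is indeed a codeword.


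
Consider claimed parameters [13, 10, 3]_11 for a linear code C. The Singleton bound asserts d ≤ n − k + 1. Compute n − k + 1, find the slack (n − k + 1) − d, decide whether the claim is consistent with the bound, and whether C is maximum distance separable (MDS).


Singleton RHS = n − k + 1 = 4, slack = 1, bound satisfied, not MDS.

Singleton bound: d ≤ n − k + 1.
Here n = 13, k = 10, so n − k + 1 = 4.
Given d = 3, check d ≤ 4: YES.
Slack = (n − k + 1) − d = 1.
The code is NOT MDS (slack = 1 > 0).
Description: the claimed parameters are [13, 10, 3]_11; such a code would be non-MDS.


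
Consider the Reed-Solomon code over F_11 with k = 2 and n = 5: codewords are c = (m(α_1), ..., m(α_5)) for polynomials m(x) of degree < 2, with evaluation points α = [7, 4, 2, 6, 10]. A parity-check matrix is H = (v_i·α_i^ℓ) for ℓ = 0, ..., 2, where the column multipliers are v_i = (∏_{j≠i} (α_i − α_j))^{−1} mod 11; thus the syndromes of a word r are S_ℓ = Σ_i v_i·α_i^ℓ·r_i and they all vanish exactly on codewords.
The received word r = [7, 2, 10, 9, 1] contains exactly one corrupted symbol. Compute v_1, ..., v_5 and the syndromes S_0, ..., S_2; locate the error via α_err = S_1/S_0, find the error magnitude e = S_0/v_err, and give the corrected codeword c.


S = (4, 8, 5), error at position 3, error magnitude e = 4, c = [7, 2, 6, 9, 1].

Step 1: column multipliers v_i = (∏_{j≠i}(α_i − α_j))^{−1} mod 11.
  i = 1 (α = 7): (7−4)(7−2)(7−6)(7−10) = 3·5·1·(−3) = −45 ≡ 10, so v_1 = 10^{−1} = 10 (mod 11).
  i = 2 (α = 4): (4−7)(4−2)(4−6)(4−10) = (−3)·2·(−2)·(−6) = −72 ≡ 5, so v_2 = 5^{−1} = 9 (mod 11).
  i = 3 (α = 2): (2−7)(2−4)(2−6)(2−10) = (−5)·(−2)·(−4)·(−8) = 320 ≡ 1, so v_3 = 1^{−1} = 1 (mod 11).
  i = 4 (α = 6): (6−7)(6−4)(6−2)(6−10) = (−1)·2·4·(−4) = 32 ≡ 10, so v_4 = 10^{−1} = 10 (mod 11).
  i = 5 (α = 10): (10−7)(10−4)(10−2)(10−6) = 3·6·8·4 = 576 ≡ 4, so v_5 = 4^{−1} = 3 (mod 11).
  v = [10, 9, 1, 10, 3].
Step 2: syndromes of r = [7, 2, 10, 9, 1] (all sums mod 11).
  S_0 = Σ v_i r_i = 10·7 + 9·2 + 1·10 + 10·9 + 3·1 = 191 ≡ 4.
  S_1 = Σ v_i α_i r_i = 10·7·7 + 9·4·2 + 1·2·10 + 10·6·9 + 3·10·1 = 1152 ≡ 8.
  α_i^2 mod 11 = [5, 5, 4, 3, 1].
  S_2 = Σ v_i α_i^2 r_i = 10·5·7 + 9·5·2 + 1·4·10 + 10·3·9 + 3·1·1 = 753 ≡ 5.
  S = (4, 8, 5) ≠ 0, so r is not a codeword (an error is present).
Step 3: locate the error. For a single error e at position i, S_ℓ = v_i·e·α_i^ℓ, so α_err = S_1/S_0.
  S_0^{−1} = 4^{−1} = 3 (mod 11), so α_err = 8·3 = 24 ≡ 2 = α_3. Error position i = 3.
  Consistency check: S_2/S_1 = 5·7 = 35 ≡ 2 = α_err ✓ (single-error assumption holds).
Step 4: error magnitude e = S_0/v_3 = S_0·∏_{j≠3}(α_3 − α_j) = 4·1 = 4 ≡ 4 (mod 11).
Step 5: correct position 3: c_3 = r_3 − e = 10 − 4 ≡ 6 (mod 11). Hence c = [7, 2, 6, 9, 1].
  Check: interpolating c through the α_i gives m(x) = 10 + 9·x (degree < 2) with m(α_i) = c_i for every i, so c is indeed a codeword.


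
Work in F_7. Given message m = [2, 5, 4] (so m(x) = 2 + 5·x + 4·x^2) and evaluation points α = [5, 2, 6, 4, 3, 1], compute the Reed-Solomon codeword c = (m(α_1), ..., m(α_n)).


c = [1, 0, 1, 2, 4, 4]

Message polynomial: m(x) = 2 + 5·x + 4·x^2 (mod 7).
For each evaluation point α_i, compute m(α_i) mod 7:
  α_1 = 5: Horner steps 4 → 4 → 1, so m(5) = 1.
  α_2 = 2: Horner steps 4 → 6 → 0, so m(2) = 0.
  α_3 = 6: Horner steps 4 → 1 → 1, so m(6) = 1.
  α_4 = 4: Horner steps 4 → 0 → 2, so m(4) = 2.
  α_5 = 3: Horner steps 4 → 3 → 4, so m(3) = 4.
  α_6 = 1: Horner steps 4 → 2 → 4, so m(1) = 4.
Codeword c = [1, 0, 1, 2, 4, 4] ∈ F_7^6.


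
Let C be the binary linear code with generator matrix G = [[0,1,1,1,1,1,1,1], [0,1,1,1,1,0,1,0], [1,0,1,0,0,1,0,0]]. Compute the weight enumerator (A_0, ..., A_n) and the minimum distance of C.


Weight distribution: A_0 = 1, A_2 = 1, A_3 = 2, A_5 = 1, A_6 = 2, A_7 = 1. Minimum distance d = 2.

Enumerate all 2^3 = 8 messages m ∈ F_2^3.
For each, compute codeword c = mG in F_2^8, then tally its weight.
  m = 000 → c = 00000000, weight = 0.
  m = 100 → c = 01111111, weight = 7.
  m = 010 → c = 01111010, weight = 5.
  m = 110 → c = 00000101, weight = 2.
  m = 001 → c = 10100100, weight = 3.
  m = 101 → c = 11011011, weight = 6.
  m = 011 → c = 11011110, weight = 6.
  m = 111 → c = 10100001, weight = 3.
Tally weights:
  weight 0: 1 codewords.
  weight 2: 1 codewords.
  weight 3: 2 codewords.
  weight 5: 1 codewords.
  weight 6: 2 codewords.
  weight 7: 1 codewords.
Minimum distance d = smallest w > 0 with A_w > 0 = 2.
Sanity: Σ A_w = 8 = 2^3 = 8 ✓.


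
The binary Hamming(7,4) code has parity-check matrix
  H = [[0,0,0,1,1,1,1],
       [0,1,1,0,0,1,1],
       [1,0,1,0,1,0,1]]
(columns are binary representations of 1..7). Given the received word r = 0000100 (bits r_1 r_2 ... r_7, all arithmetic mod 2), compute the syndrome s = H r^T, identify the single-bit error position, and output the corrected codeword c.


s = (1, 0, 1)^T, error position = 5, corrected codeword c = 0000000

Compute s = H r^T mod 2 one row at a time:
  s_1 = 0 + 1 + 0 + 0 = 1 ≡ 1 (mod 2).
  s_2 = 0 + 0 + 0 + 0 = 0 ≡ 0 (mod 2).
  s_3 = 0 + 0 + 1 + 0 = 1 ≡ 1 (mod 2).
s = (1, 0, 1)^T — this equals column 5 of H (binary 101), so error is at position 5.
Correct: flip bit 5 of r = 0000100 to get c = 0000000.


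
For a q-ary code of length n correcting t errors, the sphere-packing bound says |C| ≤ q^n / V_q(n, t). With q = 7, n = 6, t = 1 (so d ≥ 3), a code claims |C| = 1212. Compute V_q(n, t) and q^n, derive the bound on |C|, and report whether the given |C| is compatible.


V_q(n, t) = 37, q^n = 117649, Hamming bound = 3179, |C| = 1212 ≤ bound (satisfied).

Step 1: Compute V_q(n, t) = Σ_{j=0}^1 C(n, j) (q−1)^j.
  j = 0: C(6,0)·(6)^0 = 1·1 = 1.
  j = 1: C(6,1)·(6)^1 = 6·6 = 36.
  V_q(n, t) = 1 + 36 = 37.
Step 2: q^n = 7^6 = 117649.
Step 3: Hamming bound ⌊q^n / V_q(n,t)⌋ = ⌊117649/37⌋ = 3179.
Step 4: Compare |C| = 1212 to 3179: satisfied.
The claimed |C| lies below the Hamming bound.


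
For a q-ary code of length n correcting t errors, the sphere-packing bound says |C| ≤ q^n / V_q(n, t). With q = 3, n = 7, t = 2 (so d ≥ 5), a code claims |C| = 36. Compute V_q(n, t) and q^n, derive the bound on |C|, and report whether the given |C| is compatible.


V_q(n, t) = 99, q^n = 2187, Hamming bound = 22, |C| = 36 > bound (violated).

Step 1: Compute V_q(n, t) = Σ_{j=0}^2 C(n, j) (q−1)^j.
  j = 0: C(7,0)·(2)^0 = 1·1 = 1.
  j = 1: C(7,1)·(2)^1 = 7·2 = 14.
  j = 2: C(7,2)·(2)^2 = 21·4 = 84.
  V_q(n, t) = 1 + 14 + 84 = 99.
Step 2: q^n = 3^7 = 2187.
Step 3: Hamming bound ⌊q^n / V_q(n,t)⌋ = ⌊2187/99⌋ = 22.
Step 4: Compare |C| = 36 to 22: violated.
The claimed |C| lies above the Hamming bound, so no 3-ary code of length 7 with d ≥ 5 can have 36 codewords.


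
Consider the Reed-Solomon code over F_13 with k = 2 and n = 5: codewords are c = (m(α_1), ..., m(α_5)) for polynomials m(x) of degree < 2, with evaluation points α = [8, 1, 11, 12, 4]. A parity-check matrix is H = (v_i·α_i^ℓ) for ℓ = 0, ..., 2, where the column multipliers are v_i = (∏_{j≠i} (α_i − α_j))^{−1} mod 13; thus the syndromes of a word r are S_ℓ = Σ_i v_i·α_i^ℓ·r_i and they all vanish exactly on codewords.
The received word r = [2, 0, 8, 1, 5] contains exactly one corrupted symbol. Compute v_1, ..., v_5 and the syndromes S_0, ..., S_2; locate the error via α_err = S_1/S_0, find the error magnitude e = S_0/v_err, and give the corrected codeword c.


S = (7, 4, 6), error at position 1, error magnitude e = 12, c = [3, 0, 8, 1, 5].

Step 1: column multipliers v_i = (∏_{j≠i}(α_i − α_j))^{−1} mod 13.
  i = 1 (α = 8): (8−1)(8−11)(8−12)(8−4) = 7·(−3)·(−4)·4 = 336 ≡ 11, so v_1 = 11^{−1} = 6 (mod 13).
  i = 2 (α = 1): (1−8)(1−11)(1−12)(1−4) = (−7)·(−10)·(−11)·(−3) = 2310 ≡ 9, so v_2 = 9^{−1} = 3 (mod 13).
  i = 3 (α = 11): (11−8)(11−1)(11−12)(11−4) = 3·10·(−1)·7 = −210 ≡ 11, so v_3 = 11^{−1} = 6 (mod 13).
  i = 4 (α = 12): (12−8)(12−1)(12−11)(12−4) = 4·11·1·8 = 352 ≡ 1, so v_4 = 1^{−1} = 1 (mod 13).
  i = 5 (α = 4): (4−8)(4−1)(4−11)(4−12) = (−4)·3·(−7)·(−8) = −672 ≡ 4, so v_5 = 4^{−1} = 10 (mod 13).
  v = [6, 3, 6, 1, 10].
Step 2: syndromes of r = [2, 0, 8, 1, 5] (all sums mod 13).
  S_0 = Σ v_i r_i = 6·2 + 3·0 + 6·8 + 1·1 + 10·5 = 111 ≡ 7.
  S_1 = Σ v_i α_i r_i = 6·8·2 + 3·1·0 + 6·11·8 + 1·12·1 + 10·4·5 = 836 ≡ 4.
  α_i^2 mod 13 = [12, 1, 4, 1, 3].
  S_2 = Σ v_i α_i^2 r_i = 6·12·2 + 3·1·0 + 6·4·8 + 1·1·1 + 10·3·5 = 487 ≡ 6.
  S = (7, 4, 6) ≠ 0, so r is not a codeword (an error is present).
Step 3: locate the error. For a single error e at position i, S_ℓ = v_i·e·α_i^ℓ, so α_err = S_1/S_0.
  S_0^{−1} = 7^{−1} = 2 (mod 13), so α_err = 4·2 = 8 ≡ 8 = α_1. Error position i = 1.
  Consistency check: S_2/S_1 = 6·10 = 60 ≡ 8 = α_err ✓ (single-error assumption holds).
Step 4: error magnitude e = S_0/v_1 = S_0·∏_{j≠1}(α_1 − α_j) = 7·11 = 77 ≡ 12 (mod 13).
Step 5: correct position 1: c_1 = r_1 − e = 2 − 12 ≡ 3 (mod 13). Hence c = [3, 0, 8, 1, 5].
  Check: interpolating c through the α_i gives m(x) = 7 + 6·x (degree < 2) with m(α_i) = c_i for every i, so c is indeed a codeword.


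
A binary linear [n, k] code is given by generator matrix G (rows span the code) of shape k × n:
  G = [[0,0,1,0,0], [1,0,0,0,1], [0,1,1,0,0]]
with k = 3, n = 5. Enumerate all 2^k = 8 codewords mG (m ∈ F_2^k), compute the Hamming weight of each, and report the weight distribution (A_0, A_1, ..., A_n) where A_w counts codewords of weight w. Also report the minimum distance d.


Weight distribution: A_0 = 1, A_1 = 2, A_2 = 2, A_3 = 2, A_4 = 1. Minimum distance d = 1.

Enumerate all 2^3 = 8 messages m ∈ F_2^3.
For each, compute codeword c = mG in F_2^5, then tally its weight.
  m = 000 → c = 00000, weight = 0.
  m = 100 → c = 00100, weight = 1.
  m = 010 → c = 10001, weight = 2.
  m = 110 → c = 10101, weight = 3.
  m = 001 → c = 01100, weight = 2.
  m = 101 → c = 01000, weight = 1.
  m = 011 → c = 11101, weight = 4.
  m = 111 → c = 11001, weight = 3.
Tally weights:
  weight 0: 1 codewords.
  weight 1: 2 codewords.
  weight 2: 2 codewords.
  weight 3: 2 codewords.
  weight 4: 1 codewords.
Minimum distance d = smallest w > 0 with A_w > 0 = 1.
Sanity: Σ A_w = 8 = 2^3 = 8 ✓.


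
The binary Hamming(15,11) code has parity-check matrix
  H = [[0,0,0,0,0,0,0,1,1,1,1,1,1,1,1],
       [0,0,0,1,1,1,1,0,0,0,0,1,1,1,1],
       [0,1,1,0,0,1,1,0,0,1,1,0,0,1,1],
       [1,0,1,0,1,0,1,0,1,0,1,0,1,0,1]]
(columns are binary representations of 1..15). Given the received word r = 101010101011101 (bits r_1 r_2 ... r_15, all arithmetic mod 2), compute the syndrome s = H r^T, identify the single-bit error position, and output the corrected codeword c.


s = (1, 1, 0, 0)^T, error position = 12, corrected codeword c = 101010101010101

Compute s = H r^T mod 2 one row at a time:
  s_1 = 0 + 1 + 0 + 1 + 1 + 1 + 0 + 1 = 5 ≡ 1 (mod 2).
  s_2 = 0 + 1 + 0 + 1 + 1 + 1 + 0 + 1 = 5 ≡ 1 (mod 2).
  s_3 = 0 + 1 + 0 + 1 + 0 + 1 + 0 + 1 = 4 ≡ 0 (mod 2).
  s_4 = 1 + 1 + 1 + 1 + 1 + 1 + 1 + 1 = 8 ≡ 0 (mod 2).
s = (1, 1, 0, 0)^T — this equals column 12 of H (binary 1100), so error is at position 12.
Correct: flip bit 12 of r = 101010101011101 to get c = 101010101010101.


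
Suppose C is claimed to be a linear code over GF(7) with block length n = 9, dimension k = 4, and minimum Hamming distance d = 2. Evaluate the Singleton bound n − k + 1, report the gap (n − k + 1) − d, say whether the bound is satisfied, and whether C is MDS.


Singleton RHS = n − k + 1 = 6, slack = 4, bound satisfied, not MDS.

Singleton bound: d ≤ n − k + 1.
Here n = 9, k = 4, so n − k + 1 = 6.
Given d = 2, check d ≤ 6: YES.
Slack = (n − k + 1) − d = 4.
The code is NOT MDS (slack = 4 > 0).
Description: the claimed parameters are [9, 4, 2]_7; such a code would be non-MDS.


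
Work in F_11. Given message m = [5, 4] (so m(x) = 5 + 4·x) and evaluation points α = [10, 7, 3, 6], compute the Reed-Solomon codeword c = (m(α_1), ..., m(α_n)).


c = [1, 0, 6, 7]

Message polynomial: m(x) = 5 + 4·x (mod 11).
For each evaluation point α_i, compute m(α_i) mod 11:
  α_1 = 10: Horner steps 4 → 1, so m(10) = 1.
  α_2 = 7: Horner steps 4 → 0, so m(7) = 0.
  α_3 = 3: Horner steps 4 → 6, so m(3) = 6.
  α_4 = 6: Horner steps 4 → 7, so m(6) = 7.
Codeword c = [1, 0, 6, 7] ∈ F_11^4.


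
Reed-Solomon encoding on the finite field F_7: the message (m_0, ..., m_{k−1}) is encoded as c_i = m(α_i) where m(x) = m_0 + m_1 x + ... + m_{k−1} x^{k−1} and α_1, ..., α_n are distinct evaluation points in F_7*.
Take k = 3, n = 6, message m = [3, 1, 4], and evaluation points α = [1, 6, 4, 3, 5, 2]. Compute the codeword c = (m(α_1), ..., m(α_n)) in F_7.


c = [1, 6, 1, 0, 3, 0]

Message polynomial: m(x) = 3 + 1·x + 4·x^2 (mod 7).
For each evaluation point α_i, compute m(α_i) mod 7:
  α_1 = 1: Horner steps 4 → 5 → 1, so m(1) = 1.
  α_2 = 6: Horner steps 4 → 4 → 6, so m(6) = 6.
  α_3 = 4: Horner steps 4 → 3 → 1, so m(4) = 1.
  α_4 = 3: Horner steps 4 → 6 → 0, so m(3) = 0.
  α_5 = 5: Horner steps 4 → 0 → 3, so m(5) = 3.
  α_6 = 2: Horner steps 4 → 2 → 0, so m(2) = 0.
Codeword c = [1, 6, 1, 0, 3, 0] ∈ F_7^6.


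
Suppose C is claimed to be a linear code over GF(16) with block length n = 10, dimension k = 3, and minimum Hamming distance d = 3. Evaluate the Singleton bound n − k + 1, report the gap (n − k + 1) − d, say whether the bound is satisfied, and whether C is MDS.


Singleton RHS = n − k + 1 = 8, slack = 5, bound satisfied, not MDS.

Singleton bound: d ≤ n − k + 1.
Here n = 10, k = 3, so n − k + 1 = 8.
Given d = 3, check d ≤ 8: YES.
Slack = (n − k + 1) − d = 5.
The code is NOT MDS (slack = 5 > 0).
Description: the claimed parameters are [10, 3, 3]_16; such a code would be non-MDS.


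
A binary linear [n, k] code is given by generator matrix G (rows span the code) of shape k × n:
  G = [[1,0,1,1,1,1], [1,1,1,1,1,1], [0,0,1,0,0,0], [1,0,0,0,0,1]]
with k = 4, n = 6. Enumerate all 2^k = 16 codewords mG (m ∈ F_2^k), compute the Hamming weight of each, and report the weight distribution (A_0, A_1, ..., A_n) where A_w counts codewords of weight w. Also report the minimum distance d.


Weight distribution: A_0 = 1, A_1 = 2, A_2 = 3, A_3 = 4, A_4 = 3, A_5 = 2, A_6 = 1. Minimum distance d = 1.

Enumerate all 2^4 = 16 messages m ∈ F_2^4.
For each, compute codeword c = mG in F_2^6, then tally its weight.
  m = 0000 → c = 000000, weight = 0.
  m = 1000 → c = 101111, weight = 5.
  m = 0100 → c = 111111, weight = 6.
  m = 1100 → c = 010000, weight = 1.
  m = 0010 → c = 001000, weight = 1.
  m = 1010 → c = 100111, weight = 4.
  m = 0110 → c = 110111, weight = 5.
  m = 1110 → c = 011000, weight = 2.
  m = 0001 → c = 100001, weight = 2.
  m = 1001 → c = 001110, weight = 3.
  m = 0101 → c = 011110, weight = 4.
  m = 1101 → c = 110001, weight = 3.
  m = 0011 → c = 101001, weight = 3.
  m = 1011 → c = 000110, weight = 2.
  m = 0111 → c = 010110, weight = 3.
  m = 1111 → c = 111001, weight = 4.
Tally weights:
  weight 0: 1 codewords.
  weight 1: 2 codewords.
  weight 2: 3 codewords.
  weight 3: 4 codewords.
  weight 4: 3 codewords.
  weight 5: 2 codewords.
  weight 6: 1 codewords.
Minimum distance d = smallest w > 0 with A_w > 0 = 1.
Sanity: Σ A_w = 16 = 2^4 = 16 ✓.


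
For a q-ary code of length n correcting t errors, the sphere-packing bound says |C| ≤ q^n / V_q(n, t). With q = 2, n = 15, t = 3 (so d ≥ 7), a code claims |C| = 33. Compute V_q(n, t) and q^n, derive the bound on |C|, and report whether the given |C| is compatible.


V_q(n, t) = 576, q^n = 32768, Hamming bound = 56, |C| = 33 ≤ bound (satisfied).

Step 1: Compute V_q(n, t) = Σ_{j=0}^3 C(n, j) (q−1)^j.
  j = 0: C(15,0)·(1)^0 = 1·1 = 1.
  j = 1: C(15,1)·(1)^1 = 15·1 = 15.
  j = 2: C(15,2)·(1)^2 = 105·1 = 105.
  j = 3: C(15,3)·(1)^3 = 455·1 = 455.
  V_q(n, t) = 1 + 15 + 105 + 455 = 576.
Step 2: q^n = 2^15 = 32768.
Step 3: Hamming bound ⌊q^n / V_q(n,t)⌋ = ⌊32768/576⌋ = 56.
Step 4: Compare |C| = 33 to 56: satisfied.
The claimed |C| lies below the Hamming bound.


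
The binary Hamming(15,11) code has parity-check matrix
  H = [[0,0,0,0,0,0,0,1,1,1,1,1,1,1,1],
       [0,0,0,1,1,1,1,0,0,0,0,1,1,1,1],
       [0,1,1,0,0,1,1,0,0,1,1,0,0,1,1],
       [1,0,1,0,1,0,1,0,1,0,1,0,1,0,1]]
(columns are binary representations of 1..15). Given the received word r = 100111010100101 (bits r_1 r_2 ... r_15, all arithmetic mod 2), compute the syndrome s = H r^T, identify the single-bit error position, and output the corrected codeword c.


s = (0, 1, 1, 0)^T, error position = 6, corrected codeword c = 100110010100101

Compute s = H r^T mod 2 one row at a time:
  s_1 = 1 + 0 + 1 + 0 + 0 + 1 + 0 + 1 = 4 ≡ 0 (mod 2).
  s_2 = 1 + 1 + 1 + 0 + 0 + 1 + 0 + 1 = 5 ≡ 1 (mod 2).
  s_3 = 0 + 0 + 1 + 0 + 1 + 0 + 0 + 1 = 3 ≡ 1 (mod 2).
  s_4 = 1 + 0 + 1 + 0 + 0 + 0 + 1 + 1 = 4 ≡ 0 (mod 2).
s = (0, 1, 1, 0)^T — this equals column 6 of H (binary 0110), so error is at position 6.
Correct: flip bit 6 of r = 100111010100101 to get c = 100110010100101.


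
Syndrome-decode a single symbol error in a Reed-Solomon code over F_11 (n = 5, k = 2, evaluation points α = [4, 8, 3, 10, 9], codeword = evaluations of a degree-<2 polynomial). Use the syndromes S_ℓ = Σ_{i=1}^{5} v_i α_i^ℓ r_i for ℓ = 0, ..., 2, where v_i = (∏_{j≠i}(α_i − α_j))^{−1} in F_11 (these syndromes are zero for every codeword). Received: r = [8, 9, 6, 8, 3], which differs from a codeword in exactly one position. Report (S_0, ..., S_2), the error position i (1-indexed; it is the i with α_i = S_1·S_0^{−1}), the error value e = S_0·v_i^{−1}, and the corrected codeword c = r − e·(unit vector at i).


S = (8, 10, 7), error at position 1, error magnitude e = 8, c = [0, 9, 6, 8, 3].

Step 1: column multipliers v_i = (∏_{j≠i}(α_i − α_j))^{−1} mod 11.
  i = 1 (α = 4): (4−8)(4−3)(4−10)(4−9) = (−4)·1·(−6)·(−5) = −120 ≡ 1, so v_1 = 1^{−1} = 1 (mod 11).
  i = 2 (α = 8): (8−4)(8−3)(8−10)(8−9) = 4·5·(−2)·(−1) = 40 ≡ 7, so v_2 = 7^{−1} = 8 (mod 11).
  i = 3 (α = 3): (3−4)(3−8)(3−10)(3−9) = (−1)·(−5)·(−7)·(−6) = 210 ≡ 1, so v_3 = 1^{−1} = 1 (mod 11).
  i = 4 (α = 10): (10−4)(10−8)(10−3)(10−9) = 6·2·7·1 = 84 ≡ 7, so v_4 = 7^{−1} = 8 (mod 11).
  i = 5 (α = 9): (9−4)(9−8)(9−3)(9−10) = 5·1·6·(−1) = −30 ≡ 3, so v_5 = 3^{−1} = 4 (mod 11).
  v = [1, 8, 1, 8, 4].
Step 2: syndromes of r = [8, 9, 6, 8, 3] (all sums mod 11).
  S_0 = Σ v_i r_i = 1·8 + 8·9 + 1·6 + 8·8 + 4·3 = 162 ≡ 8.
  S_1 = Σ v_i α_i r_i = 1·4·8 + 8·8·9 + 1·3·6 + 8·10·8 + 4·9·3 = 1374 ≡ 10.
  α_i^2 mod 11 = [5, 9, 9, 1, 4].
  S_2 = Σ v_i α_i^2 r_i = 1·5·8 + 8·9·9 + 1·9·6 + 8·1·8 + 4·4·3 = 854 ≡ 7.
  S = (8, 10, 7) ≠ 0, so r is not a codeword (an error is present).
Step 3: locate the error. For a single error e at position i, S_ℓ = v_i·e·α_i^ℓ, so α_err = S_1/S_0.
  S_0^{−1} = 8^{−1} = 7 (mod 11), so α_err = 10·7 = 70 ≡ 4 = α_1. Error position i = 1.
  Consistency check: S_2/S_1 = 7·10 = 70 ≡ 4 = α_err ✓ (single-error assumption holds).
Step 4: error magnitude e = S_0/v_1 = S_0·∏_{j≠1}(α_1 − α_j) = 8·1 = 8 ≡ 8 (mod 11).
Step 5: correct position 1: c_1 = r_1 − e = 8 − 8 ≡ 0 (mod 11). Hence c = [0, 9, 6, 8, 3].
  Check: interpolating c through the α_i gives m(x) = 2 + 5·x (degree < 2) with m(α_i) = c_i for every i, so c is indeed a codeword.


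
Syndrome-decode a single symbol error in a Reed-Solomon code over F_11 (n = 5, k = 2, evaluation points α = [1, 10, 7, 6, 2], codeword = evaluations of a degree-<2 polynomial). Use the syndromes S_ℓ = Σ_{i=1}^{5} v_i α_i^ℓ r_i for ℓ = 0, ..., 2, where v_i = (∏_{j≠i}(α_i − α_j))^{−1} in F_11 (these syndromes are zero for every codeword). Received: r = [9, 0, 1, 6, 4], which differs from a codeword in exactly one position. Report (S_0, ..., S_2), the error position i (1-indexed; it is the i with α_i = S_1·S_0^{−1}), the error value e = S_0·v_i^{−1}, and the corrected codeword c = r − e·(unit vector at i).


S = (6, 5, 6), error at position 2, error magnitude e = 3, c = [9, 8, 1, 6, 4].

Step 1: column multipliers v_i = (∏_{j≠i}(α_i − α_j))^{−1} mod 11.
  i = 1 (α = 1): (1−10)(1−7)(1−6)(1−2) = (−9)·(−6)·(−5)·(−1) = 270 ≡ 6, so v_1 = 6^{−1} = 2 (mod 11).
  i = 2 (α = 10): (10−1)(10−7)(10−6)(10−2) = 9·3·4·8 = 864 ≡ 6, so v_2 = 6^{−1} = 2 (mod 11).
  i = 3 (α = 7): (7−1)(7−10)(7−6)(7−2) = 6·(−3)·1·5 = −90 ≡ 9, so v_3 = 9^{−1} = 5 (mod 11).
  i = 4 (α = 6): (6−1)(6−10)(6−7)(6−2) = 5·(−4)·(−1)·4 = 80 ≡ 3, so v_4 = 3^{−1} = 4 (mod 11).
  i = 5 (α = 2): (2−1)(2−10)(2−7)(2−6) = 1·(−8)·(−5)·(−4) = −160 ≡ 5, so v_5 = 5^{−1} = 9 (mod 11).
  v = [2, 2, 5, 4, 9].
Step 2: syndromes of r = [9, 0, 1, 6, 4] (all sums mod 11).
  S_0 = Σ v_i r_i = 2·9 + 2·0 + 5·1 + 4·6 + 9·4 = 83 ≡ 6.
  S_1 = Σ v_i α_i r_i = 2·1·9 + 2·10·0 + 5·7·1 + 4·6·6 + 9·2·4 = 269 ≡ 5.
  α_i^2 mod 11 = [1, 1, 5, 3, 4].
  S_2 = Σ v_i α_i^2 r_i = 2·1·9 + 2·1·0 + 5·5·1 + 4·3·6 + 9·4·4 = 259 ≡ 6.
  S = (6, 5, 6) ≠ 0, so r is not a codeword (an error is present).
Step 3: locate the error. For a single error e at position i, S_ℓ = v_i·e·α_i^ℓ, so α_err = S_1/S_0.
  S_0^{−1} = 6^{−1} = 2 (mod 11), so α_err = 5·2 = 10 ≡ 10 = α_2. Error position i = 2.
  Consistency check: S_2/S_1 = 6·9 = 54 ≡ 10 = α_err ✓ (single-error assumption holds).
Step 4: error magnitude e = S_0/v_2 = S_0·∏_{j≠2}(α_2 − α_j) = 6·6 = 36 ≡ 3 (mod 11).
Step 5: correct position 2: c_2 = r_2 − e = 0 − 3 ≡ 8 (mod 11). Hence c = [9, 8, 1, 6, 4].
  Check: interpolating c through the α_i gives m(x) = 3 + 6·x (degree < 2) with m(α_i) = c_i for every i, so c is indeed a codeword.


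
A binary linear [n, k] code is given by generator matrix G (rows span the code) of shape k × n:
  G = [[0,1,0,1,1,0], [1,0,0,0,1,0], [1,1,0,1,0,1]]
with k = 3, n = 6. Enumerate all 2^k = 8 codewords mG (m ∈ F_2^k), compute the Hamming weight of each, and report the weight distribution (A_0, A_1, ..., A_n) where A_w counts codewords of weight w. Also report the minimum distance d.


Weight distribution: A_0 = 1, A_1 = 1, A_2 = 1, A_3 = 3, A_4 = 2. Minimum distance d = 1.

Enumerate all 2^3 = 8 messages m ∈ F_2^3.
For each, compute codeword c = mG in F_2^6, then tally its weight.
  m = 000 → c = 000000, weight = 0.
  m = 100 → c = 010110, weight = 3.
  m = 010 → c = 100010, weight = 2.
  m = 110 → c = 110100, weight = 3.
  m = 001 → c = 110101, weight = 4.
  m = 101 → c = 100011, weight = 3.
  m = 011 → c = 010111, weight = 4.
  m = 111 → c = 000001, weight = 1.
Tally weights:
  weight 0: 1 codewords.
  weight 1: 1 codewords.
  weight 2: 1 codewords.
  weight 3: 3 codewords.
  weight 4: 2 codewords.
Minimum distance d = smallest w > 0 with A_w > 0 = 1.
Sanity: Σ A_w = 8 = 2^3 = 8 ✓.


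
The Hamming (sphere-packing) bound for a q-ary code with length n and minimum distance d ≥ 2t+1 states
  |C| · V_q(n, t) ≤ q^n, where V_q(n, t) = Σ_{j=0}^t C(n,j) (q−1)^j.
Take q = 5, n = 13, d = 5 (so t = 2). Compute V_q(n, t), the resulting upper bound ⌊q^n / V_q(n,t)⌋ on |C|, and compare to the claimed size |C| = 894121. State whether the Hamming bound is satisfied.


V_q(n, t) = 1301, q^n = 1220703125, Hamming bound = 938280, |C| = 894121 ≤ bound (satisfied).

Step 1: Compute V_q(n, t) = Σ_{j=0}^2 C(n, j) (q−1)^j.
  j = 0: C(13,0)·(4)^0 = 1·1 = 1.
  j = 1: C(13,1)·(4)^1 = 13·4 = 52.
  j = 2: C(13,2)·(4)^2 = 78·16 = 1248.
  V_q(n, t) = 1 + 52 + 1248 = 1301.
Step 2: q^n = 5^13 = 1220703125.
Step 3: Hamming bound ⌊q^n / V_q(n,t)⌋ = ⌊1220703125/1301⌋ = 938280.
Step 4: Compare |C| = 894121 to 938280: satisfied.
The claimed |C| lies below the Hamming bound.


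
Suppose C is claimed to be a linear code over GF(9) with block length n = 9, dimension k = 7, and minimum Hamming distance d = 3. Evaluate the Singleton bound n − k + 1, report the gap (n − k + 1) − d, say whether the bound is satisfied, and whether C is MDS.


Singleton RHS = n − k + 1 = 3, slack = 0, bound satisfied, MDS.

Singleton bound: d ≤ n − k + 1.
Here n = 9, k = 7, so n − k + 1 = 3.
Given d = 3, check d ≤ 3: YES.
Slack = (n − k + 1) − d = 0.
The code is MDS (slack = 0).
Description: the claimed parameters are [9, 7, 3]_9; such a code would be MDS (meets Singleton bound).


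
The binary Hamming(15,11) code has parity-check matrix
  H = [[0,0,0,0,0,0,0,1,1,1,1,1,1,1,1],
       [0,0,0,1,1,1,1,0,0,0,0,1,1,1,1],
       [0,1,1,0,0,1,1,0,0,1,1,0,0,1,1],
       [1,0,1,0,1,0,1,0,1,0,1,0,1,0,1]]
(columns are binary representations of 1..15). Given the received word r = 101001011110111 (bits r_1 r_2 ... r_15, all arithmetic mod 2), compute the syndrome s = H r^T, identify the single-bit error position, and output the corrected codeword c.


s = (1, 0, 0, 0)^T, error position = 8, corrected codeword c = 101001001110111

Compute s = H r^T mod 2 one row at a time:
  s_1 = 1 + 1 + 1 + 1 + 0 + 1 + 1 + 1 = 7 ≡ 1 (mod 2).
  s_2 = 0 + 0 + 1 + 0 + 0 + 1 + 1 + 1 = 4 ≡ 0 (mod 2).
  s_3 = 0 + 1 + 1 + 0 + 1 + 1 + 1 + 1 = 6 ≡ 0 (mod 2).
  s_4 = 1 + 1 + 0 + 0 + 1 + 1 + 1 + 1 = 6 ≡ 0 (mod 2).
s = (1, 0, 0, 0)^T — this equals column 8 of H (binary 1000), so error is at position 8.
Correct: flip bit 8 of r = 101001011110111 to get c = 101001001110111.


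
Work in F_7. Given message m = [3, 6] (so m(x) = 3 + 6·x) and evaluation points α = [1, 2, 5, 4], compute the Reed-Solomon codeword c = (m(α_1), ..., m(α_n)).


c = [2, 1, 5, 6]

Message polynomial: m(x) = 3 + 6·x (mod 7).
For each evaluation point α_i, compute m(α_i) mod 7:
  α_1 = 1: Horner steps 6 → 2, so m(1) = 2.
  α_2 = 2: Horner steps 6 → 1, so m(2) = 1.
  α_3 = 5: Horner steps 6 → 5, so m(5) = 5.
  α_4 = 4: Horner steps 6 → 6, so m(4) = 6.
Codeword c = [2, 1, 5, 6] ∈ F_7^4.


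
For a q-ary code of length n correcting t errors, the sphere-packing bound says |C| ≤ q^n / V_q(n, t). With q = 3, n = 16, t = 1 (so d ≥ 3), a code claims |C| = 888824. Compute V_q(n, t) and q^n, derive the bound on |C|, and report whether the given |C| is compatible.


V_q(n, t) = 33, q^n = 43046721, Hamming bound = 1304446, |C| = 888824 ≤ bound (satisfied).

Step 1: Compute V_q(n, t) = Σ_{j=0}^1 C(n, j) (q−1)^j.
  j = 0: C(16,0)·(2)^0 = 1·1 = 1.
  j = 1: C(16,1)·(2)^1 = 16·2 = 32.
  V_q(n, t) = 1 + 32 = 33.
Step 2: q^n = 3^16 = 43046721.
Step 3: Hamming bound ⌊q^n / V_q(n,t)⌋ = ⌊43046721/33⌋ = 1304446.
Step 4: Compare |C| = 888824 to 1304446: satisfied.
The claimed |C| lies below the Hamming bound.


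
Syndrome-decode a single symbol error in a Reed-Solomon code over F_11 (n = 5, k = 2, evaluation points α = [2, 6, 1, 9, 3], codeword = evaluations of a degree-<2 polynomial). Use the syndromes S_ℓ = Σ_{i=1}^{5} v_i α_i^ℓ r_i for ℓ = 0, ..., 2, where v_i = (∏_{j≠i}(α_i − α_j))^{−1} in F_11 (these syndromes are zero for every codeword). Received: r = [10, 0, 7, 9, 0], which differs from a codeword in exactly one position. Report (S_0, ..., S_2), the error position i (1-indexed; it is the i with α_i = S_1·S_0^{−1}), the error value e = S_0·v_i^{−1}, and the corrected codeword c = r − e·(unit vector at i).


S = (3, 9, 5), error at position 5, error magnitude e = 9, c = [10, 0, 7, 9, 2].

Step 1: column multipliers v_i = (∏_{j≠i}(α_i − α_j))^{−1} mod 11.
  i = 1 (α = 2): (2−6)(2−1)(2−9)(2−3) = (−4)·1·(−7)·(−1) = −28 ≡ 5, so v_1 = 5^{−1} = 9 (mod 11).
  i = 2 (α = 6): (6−2)(6−1)(6−9)(6−3) = 4·5·(−3)·3 = −180 ≡ 7, so v_2 = 7^{−1} = 8 (mod 11).
  i = 3 (α = 1): (1−2)(1−6)(1−9)(1−3) = (−1)·(−5)·(−8)·(−2) = 80 ≡ 3, so v_3 = 3^{−1} = 4 (mod 11).
  i = 4 (α = 9): (9−2)(9−6)(9−1)(9−3) = 7·3·8·6 = 1008 ≡ 7, so v_4 = 7^{−1} = 8 (mod 11).
  i = 5 (α = 3): (3−2)(3−6)(3−1)(3−9) = 1·(−3)·2·(−6) = 36 ≡ 3, so v_5 = 3^{−1} = 4 (mod 11).
  v = [9, 8, 4, 8, 4].
Step 2: syndromes of r = [10, 0, 7, 9, 0] (all sums mod 11).
  S_0 = Σ v_i r_i = 9·10 + 8·0 + 4·7 + 8·9 + 4·0 = 190 ≡ 3.
  S_1 = Σ v_i α_i r_i = 9·2·10 + 8·6·0 + 4·1·7 + 8·9·9 + 4·3·0 = 856 ≡ 9.
  α_i^2 mod 11 = [4, 3, 1, 4, 9].
  S_2 = Σ v_i α_i^2 r_i = 9·4·10 + 8·3·0 + 4·1·7 + 8·4·9 + 4·9·0 = 676 ≡ 5.
  S = (3, 9, 5) ≠ 0, so r is not a codeword (an error is present).
Step 3: locate the error. For a single error e at position i, S_ℓ = v_i·e·α_i^ℓ, so α_err = S_1/S_0.
  S_0^{−1} = 3^{−1} = 4 (mod 11), so α_err = 9·4 = 36 ≡ 3 = α_5. Error position i = 5.
  Consistency check: S_2/S_1 = 5·5 = 25 ≡ 3 = α_err ✓ (single-error assumption holds).
Step 4: error magnitude e = S_0/v_5 = S_0·∏_{j≠5}(α_5 − α_j) = 3·3 = 9 ≡ 9 (mod 11).
Step 5: correct position 5: c_5 = r_5 − e = 0 − 9 ≡ 2 (mod 11). Hence c = [10, 0, 7, 9, 2].
  Check: interpolating c through the α_i gives m(x) = 4 + 3·x (degree < 2) with m(α_i) = c_i for every i, so c is indeed a codeword.
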